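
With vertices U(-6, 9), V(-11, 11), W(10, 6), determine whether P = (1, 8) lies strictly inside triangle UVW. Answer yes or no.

yes

Barycentric coordinates of P: (3/17, 5/17, 9/17).
The three coordinates are positive, positive, positive; a point is interior exactly when all three are positive.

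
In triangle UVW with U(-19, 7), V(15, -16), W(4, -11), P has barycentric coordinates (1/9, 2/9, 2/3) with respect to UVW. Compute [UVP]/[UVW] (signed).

The signed ratio [UVP]/[UVW] equals the barycentric coordinate of P at vertex W, which is 2/3.

2/3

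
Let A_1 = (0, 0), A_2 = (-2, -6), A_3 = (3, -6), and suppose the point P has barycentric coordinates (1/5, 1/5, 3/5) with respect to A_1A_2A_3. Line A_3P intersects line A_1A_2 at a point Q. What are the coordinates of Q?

Line A_3P meets A_1A_2 where the A_3-coordinate vanishes; zeroing P's A_3-weight and renormalizing leaves A_1, A_2-weights 1/5 : 1/5 → (1/2, 1/2).
So Q = (1/2)·A_1 + (1/2)·A_2 = (-1, -3).

(-1, -3)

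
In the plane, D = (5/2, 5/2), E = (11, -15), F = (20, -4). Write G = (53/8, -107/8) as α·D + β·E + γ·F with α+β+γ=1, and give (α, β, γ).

Signed area of the reference triangle: [DEF] = ½·((5/2)·(-15−(-4)) + 11·(-4−(5/2)) + 20·(5/2−(-15))) = ½·(-55/2 − 143/2 + 350) = 251/2.
[GEF] = ½·((53/8)·(-15−(-4)) + 11·(-4−(-107/8)) + 20·(-107/8−(-15))) = ½·(-583/8 + 825/8 + 65/2) = 251/8, so the D-coordinate is (251/8)/(251/2) = 1/4.
[DGF] = ½·((5/2)·(-107/8−(-4)) + (53/8)·(-4−(5/2)) + 20·(5/2−(-107/8))) = ½·(-375/16 − 689/16 + 635/2) = 251/2, so the E-coordinate is 1.
[DEG] = ½·((5/2)·(-15−(-107/8)) + 11·(-107/8−(5/2)) + (53/8)·(5/2−(-15))) = ½·(-65/16 − 1397/8 + 1855/16) = -251/8, so the F-coordinate is -1/4.

(1/4, 1, -1/4)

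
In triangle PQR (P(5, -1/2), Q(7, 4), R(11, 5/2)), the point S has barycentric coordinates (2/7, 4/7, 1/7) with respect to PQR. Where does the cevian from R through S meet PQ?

Line RS meets PQ where the R-coordinate vanishes; zeroing S's R-weight and renormalizing leaves P, Q-weights 2/7 : 4/7 → (1/3, 2/3).
So T = (1/3)·P + (2/3)·Q = (19/3, 5/2).

(19/3, 5/2)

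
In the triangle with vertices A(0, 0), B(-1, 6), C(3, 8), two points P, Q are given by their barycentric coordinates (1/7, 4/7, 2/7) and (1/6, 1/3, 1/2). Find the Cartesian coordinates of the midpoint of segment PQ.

(61/84, 41/7)

Barycentric coordinates of the midpoint are the average: (13/84, 19/42, 11/28).
Converting: (13/84)·A + (19/42)·B + (11/28)·C = (61/84, 41/7).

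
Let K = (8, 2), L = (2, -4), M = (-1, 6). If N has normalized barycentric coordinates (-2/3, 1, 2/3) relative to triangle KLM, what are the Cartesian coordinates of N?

N = (-2/3)·K + 1·L + (2/3)·M.
x-coordinate: (-2/3)·8 + 1·2 + (2/3)·(-1) = -4.
y-coordinate: (-2/3)·2 + 1·(-4) + (2/3)·6 = -4/3.

(-4, -4/3)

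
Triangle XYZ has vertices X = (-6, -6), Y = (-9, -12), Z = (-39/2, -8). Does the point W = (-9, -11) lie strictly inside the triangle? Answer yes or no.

yes

Barycentric coordinates of W: (7/50, 41/50, 1/25).
The three coordinates are positive, positive, positive; a point is interior exactly when all three are positive.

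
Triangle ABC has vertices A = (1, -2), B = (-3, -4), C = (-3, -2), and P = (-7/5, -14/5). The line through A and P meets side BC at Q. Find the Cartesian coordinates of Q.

Barycentric coordinates of P with respect to ABC: (2/5, 2/5, 1/5).
On side BC the A-coordinate is zero; dropping P's A-weight 2/5 and renormalizing the remaining 2/5 : 1/5 gives weights 2/3, 1/3 on B, C.
Q = (2/3)·(-3, -4) + (1/3)·(-3, -2) = (-3, -10/3).

(-3, -10/3)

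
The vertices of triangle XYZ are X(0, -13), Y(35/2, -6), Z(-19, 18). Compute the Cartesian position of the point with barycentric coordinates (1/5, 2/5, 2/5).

(-3/5, 11/5)

W = (1/5)·X + (2/5)·Y + (2/5)·Z.
x-coordinate: (1/5)·0 + (2/5)·(35/2) + (2/5)·(-19) = -3/5.
y-coordinate: (1/5)·(-13) + (2/5)·(-6) + (2/5)·18 = 11/5.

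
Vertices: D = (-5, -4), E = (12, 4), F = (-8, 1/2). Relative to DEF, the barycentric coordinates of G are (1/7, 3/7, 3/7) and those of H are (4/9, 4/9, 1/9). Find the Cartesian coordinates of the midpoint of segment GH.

(29/18, 89/126)

Barycentric coordinates of the midpoint are the average: (37/126, 55/126, 17/63).
Converting: (37/126)·D + (55/126)·E + (17/63)·F = (29/18, 89/126).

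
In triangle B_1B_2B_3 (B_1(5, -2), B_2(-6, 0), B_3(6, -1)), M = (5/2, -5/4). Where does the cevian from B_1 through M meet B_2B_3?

Barycentric coordinates of M with respect to B_1B_2B_3: (1/2, 1/4, 1/4).
On side B_2B_3 the B_1-coordinate is zero; dropping M's B_1-weight 1/2 and renormalizing the remaining 1/4 : 1/4 gives weights 1/2, 1/2 on B_2, B_3.
N = (1/2)·(-6, 0) + (1/2)·(6, -1) = (0, -1/2).

(0, -1/2)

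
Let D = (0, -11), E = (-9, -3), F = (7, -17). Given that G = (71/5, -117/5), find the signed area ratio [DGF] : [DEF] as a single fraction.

-4/5

[DEF] = ½·(0·(-3−(-17)) + (-9)·(-17−(-11)) + 7·(-11−(-3))) = ½·(0 + 54 − 56) = -1.
[DGF] = ½·(0·(-117/5−(-17)) + (71/5)·(-17−(-11)) + 7·(-11−(-117/5))) = ½·(0 − 426/5 + 434/5) = 4/5, so the ratio is (4/5)/(-1) = -4/5.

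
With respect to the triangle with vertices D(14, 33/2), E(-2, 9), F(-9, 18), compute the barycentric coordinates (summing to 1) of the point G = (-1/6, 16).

Signed area of the reference triangle: [DEF] = ½·(14·(9−18) + (-2)·(18−(33/2)) + (-9)·(33/2−9)) = ½·(-126 − 3 − 135/2) = -393/4.
[GEF] = ½·((-1/6)·(9−18) + (-2)·(18−16) + (-9)·(16−9)) = ½·(3/2 − 4 − 63) = -131/4, so the D-coordinate is (-131/4)/(-393/4) = 1/3.
[DGF] = ½·(14·(16−18) + (-1/6)·(18−(33/2)) + (-9)·(33/2−16)) = ½·(-28 − 1/4 − 9/2) = -131/8, so the E-coordinate is 1/6.
[DEG] = ½·(14·(9−16) + (-2)·(16−(33/2)) + (-1/6)·(33/2−9)) = ½·(-98 + 1 − 5/4) = -393/8, so the F-coordinate is 1/2.

(1/3, 1/6, 1/2)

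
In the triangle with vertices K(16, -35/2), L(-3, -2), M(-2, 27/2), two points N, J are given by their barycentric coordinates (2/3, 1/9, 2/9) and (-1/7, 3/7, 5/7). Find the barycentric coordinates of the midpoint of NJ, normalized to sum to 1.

(11/42, 17/63, 59/126)

Since both coordinate triples sum to 1, the midpoint's barycentrics are the componentwise average.
(2/3+-1/7)/2 = 11/42; similarly 17/63 and 59/126.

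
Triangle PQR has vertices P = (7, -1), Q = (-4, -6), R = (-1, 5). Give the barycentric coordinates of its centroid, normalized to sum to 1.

(1/3, 1/3, 1/3)

The centroid is the average of the vertices, so each weight is 1/3.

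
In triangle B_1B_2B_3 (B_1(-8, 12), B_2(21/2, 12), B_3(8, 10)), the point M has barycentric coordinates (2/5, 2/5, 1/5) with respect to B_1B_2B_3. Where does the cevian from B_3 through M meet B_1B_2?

(5/4, 12)

Line B_3M meets B_1B_2 where the B_3-coordinate vanishes; zeroing M's B_3-weight and renormalizing leaves B_1, B_2-weights 2/5 : 2/5 → (1/2, 1/2).
So N = (1/2)·B_1 + (1/2)·B_2 = (5/4, 12).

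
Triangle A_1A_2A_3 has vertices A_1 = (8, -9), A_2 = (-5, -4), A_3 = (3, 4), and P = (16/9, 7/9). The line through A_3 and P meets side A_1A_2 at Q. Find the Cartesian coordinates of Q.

Barycentric coordinates of P with respect to A_1A_2A_3: (1/9, 2/9, 2/3).
On side A_1A_2 the A_3-coordinate is zero; dropping P's A_3-weight 2/3 and renormalizing the remaining 1/9 : 2/9 gives weights 1/3, 2/3 on A_1, A_2.
Q = (1/3)·(8, -9) + (2/3)·(-5, -4) = (-2/3, -17/3).

(-2/3, -17/3)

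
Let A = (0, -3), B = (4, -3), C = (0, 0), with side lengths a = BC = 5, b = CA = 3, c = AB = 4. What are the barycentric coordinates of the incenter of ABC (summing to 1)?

The incenter has barycentric coordinates proportional to the opposite side lengths: (5 : 3 : 4).
Normalizing by 5+3+4 = 12 gives (5/12, 1/4, 1/3).

(5/12, 1/4, 1/3)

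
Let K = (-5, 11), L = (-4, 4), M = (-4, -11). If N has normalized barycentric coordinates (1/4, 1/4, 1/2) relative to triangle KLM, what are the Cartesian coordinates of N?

N = (1/4)·K + (1/4)·L + (1/2)·M.
x-coordinate: (1/4)·(-5) + (1/4)·(-4) + (1/2)·(-4) = -17/4.
y-coordinate: (1/4)·11 + (1/4)·4 + (1/2)·(-11) = -7/4.

(-17/4, -7/4)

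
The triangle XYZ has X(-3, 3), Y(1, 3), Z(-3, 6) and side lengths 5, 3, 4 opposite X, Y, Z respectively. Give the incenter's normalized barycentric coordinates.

(5/12, 1/4, 1/3)

The incenter has barycentric coordinates proportional to the opposite side lengths: (5 : 3 : 4).
Normalizing by 5+3+4 = 12 gives (5/12, 1/4, 1/3).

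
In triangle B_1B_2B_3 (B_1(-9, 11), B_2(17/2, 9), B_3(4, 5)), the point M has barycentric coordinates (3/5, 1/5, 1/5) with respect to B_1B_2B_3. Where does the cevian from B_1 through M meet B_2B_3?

Line B_1M meets B_2B_3 where the B_1-coordinate vanishes; zeroing M's B_1-weight and renormalizing leaves B_2, B_3-weights 1/5 : 1/5 → (1/2, 1/2).
So N = (1/2)·B_2 + (1/2)·B_3 = (25/4, 7).

(25/4, 7)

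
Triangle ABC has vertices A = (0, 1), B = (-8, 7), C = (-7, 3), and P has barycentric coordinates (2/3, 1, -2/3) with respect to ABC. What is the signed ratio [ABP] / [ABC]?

The signed ratio [ABP]/[ABC] equals the barycentric coordinate of P at vertex C, which is -2/3.

-2/3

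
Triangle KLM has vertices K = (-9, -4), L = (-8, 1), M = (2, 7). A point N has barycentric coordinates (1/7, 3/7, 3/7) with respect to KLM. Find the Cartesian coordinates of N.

N = (1/7)·K + (3/7)·L + (3/7)·M.
x-coordinate: (1/7)·(-9) + (3/7)·(-8) + (3/7)·2 = -27/7.
y-coordinate: (1/7)·(-4) + (3/7)·1 + (3/7)·7 = 20/7.

(-27/7, 20/7)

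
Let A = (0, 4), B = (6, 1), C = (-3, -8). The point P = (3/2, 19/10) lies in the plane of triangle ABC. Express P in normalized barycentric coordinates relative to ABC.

Signed area of the reference triangle: [ABC] = ½·(0·(1−(-8)) + 6·(-8−4) + (-3)·(4−1)) = ½·(0 − 72 − 9) = -81/2.
[PBC] = ½·((3/2)·(1−(-8)) + 6·(-8−(19/10)) + (-3)·(19/10−1)) = ½·(27/2 − 297/5 − 27/10) = -243/10, so the A-coordinate is (-243/10)/(-81/2) = 3/5.
[APC] = ½·(0·(19/10−(-8)) + (3/2)·(-8−4) + (-3)·(4−(19/10))) = ½·(0 − 18 − 63/10) = -243/20, so the B-coordinate is 3/10.
[ABP] = ½·(0·(1−(19/10)) + 6·(19/10−4) + (3/2)·(4−1)) = ½·(0 − 63/5 + 9/2) = -81/20, so the C-coordinate is 1/10.

(3/5, 3/10, 1/10)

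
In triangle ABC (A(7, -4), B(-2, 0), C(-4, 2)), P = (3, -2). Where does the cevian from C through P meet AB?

Barycentric coordinates of P with respect to ABC: (3/5, 1/5, 1/5).
On side AB the C-coordinate is zero; dropping P's C-weight 1/5 and renormalizing the remaining 3/5 : 1/5 gives weights 3/4, 1/4 on A, B.
Q = (3/4)·(7, -4) + (1/4)·(-2, 0) = (19/4, -3).

(19/4, -3)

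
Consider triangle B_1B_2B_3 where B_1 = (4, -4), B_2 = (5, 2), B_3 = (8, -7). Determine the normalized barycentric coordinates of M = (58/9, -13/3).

Signed area of the reference triangle: [B_1B_2B_3] = ½·(4·(2−(-7)) + 5·(-7−(-4)) + 8·(-4−2)) = ½·(36 − 15 − 48) = -27/2.
[MB_2B_3] = ½·((58/9)·(2−(-7)) + 5·(-7−(-13/3)) + 8·(-13/3−2)) = ½·(58 − 40/3 − 152/3) = -3, so the B_1-coordinate is (-3)/(-27/2) = 2/9.
[B_1MB_3] = ½·(4·(-13/3−(-7)) + (58/9)·(-7−(-4)) + 8·(-4−(-13/3))) = ½·(32/3 − 58/3 + 8/3) = -3, so the B_2-coordinate is 2/9.
[B_1B_2M] = ½·(4·(2−(-13/3)) + 5·(-13/3−(-4)) + (58/9)·(-4−2)) = ½·(76/3 − 5/3 − 116/3) = -15/2, so the B_3-coordinate is 5/9.
Check: 2/9 + 2/9 + 5/9 = 1.

(2/9, 2/9, 5/9)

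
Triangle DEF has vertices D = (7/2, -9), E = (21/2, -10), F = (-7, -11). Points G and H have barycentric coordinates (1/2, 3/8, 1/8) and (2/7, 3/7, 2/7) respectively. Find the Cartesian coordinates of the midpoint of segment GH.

Barycentric coordinates of the midpoint are the average: (11/28, 45/112, 23/112).
Converting: (11/28)·D + (45/112)·E + (23/112)·F = (133/32, -157/16).

(133/32, -157/16)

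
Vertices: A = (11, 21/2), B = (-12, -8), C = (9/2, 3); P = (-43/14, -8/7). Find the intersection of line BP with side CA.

Barycentric coordinates of P with respect to ABC: (2/7, 4/7, 1/7).
On side CA the B-coordinate is zero; dropping P's B-weight 4/7 and renormalizing the remaining 1/7 : 2/7 gives weights 1/3, 2/3 on C, A.
Q = (1/3)·(9/2, 3) + (2/3)·(11, 21/2) = (53/6, 8).

(53/6, 8)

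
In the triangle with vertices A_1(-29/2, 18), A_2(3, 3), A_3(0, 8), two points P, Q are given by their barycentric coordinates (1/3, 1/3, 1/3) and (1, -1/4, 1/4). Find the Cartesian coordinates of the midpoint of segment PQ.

(-229/24, 347/24)

Barycentric coordinates of the midpoint are the average: (2/3, 1/24, 7/24).
Converting: (2/3)·A_1 + (1/24)·A_2 + (7/24)·A_3 = (-229/24, 347/24).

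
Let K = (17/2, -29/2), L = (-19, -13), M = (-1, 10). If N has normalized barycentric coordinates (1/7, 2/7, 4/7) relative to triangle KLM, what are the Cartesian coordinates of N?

(-67/14, -1/14)

N = (1/7)·K + (2/7)·L + (4/7)·M.
x-coordinate: (1/7)·(17/2) + (2/7)·(-19) + (4/7)·(-1) = -67/14.
y-coordinate: (1/7)·(-29/2) + (2/7)·(-13) + (4/7)·10 = -1/14.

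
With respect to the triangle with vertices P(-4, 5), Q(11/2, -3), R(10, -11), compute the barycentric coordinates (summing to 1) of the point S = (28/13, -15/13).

Signed area of the reference triangle: [PQR] = ½·((-4)·(-3−(-11)) + (11/2)·(-11−5) + 10·(5−(-3))) = ½·(-32 − 88 + 80) = -20.
[SQR] = ½·((28/13)·(-3−(-11)) + (11/2)·(-11−(-15/13)) + 10·(-15/13−(-3))) = ½·(224/13 − 704/13 + 240/13) = -120/13, so the P-coordinate is (-120/13)/(-20) = 6/13.
[PSR] = ½·((-4)·(-15/13−(-11)) + (28/13)·(-11−5) + 10·(5−(-15/13))) = ½·(-512/13 − 448/13 + 800/13) = -80/13, so the Q-coordinate is 4/13.
[PQS] = ½·((-4)·(-3−(-15/13)) + (11/2)·(-15/13−5) + (28/13)·(5−(-3))) = ½·(96/13 − 440/13 + 224/13) = -60/13, so the R-coordinate is 3/13.
Check: 6/13 + 4/13 + 3/13 = 1.

(6/13, 4/13, 3/13)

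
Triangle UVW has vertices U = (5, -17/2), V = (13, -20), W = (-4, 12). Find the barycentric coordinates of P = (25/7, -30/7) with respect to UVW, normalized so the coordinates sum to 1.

Signed area of the reference triangle: [UVW] = ½·(5·(-20−12) + 13·(12−(-17/2)) + (-4)·(-17/2−(-20))) = ½·(-160 + 533/2 − 46) = 121/4.
[PVW] = ½·((25/7)·(-20−12) + 13·(12−(-30/7)) + (-4)·(-30/7−(-20))) = ½·(-800/7 + 1482/7 − 440/7) = 121/7, so the U-coordinate is (121/7)/(121/4) = 4/7.
[UPW] = ½·(5·(-30/7−12) + (25/7)·(12−(-17/2)) + (-4)·(-17/2−(-30/7))) = ½·(-570/7 + 1025/14 + 118/7) = 121/28, so the V-coordinate is 1/7.
[UVP] = ½·(5·(-20−(-30/7)) + 13·(-30/7−(-17/2)) + (25/7)·(-17/2−(-20))) = ½·(-550/7 + 767/14 + 575/14) = 121/14, so the W-coordinate is 2/7.

(4/7, 1/7, 2/7)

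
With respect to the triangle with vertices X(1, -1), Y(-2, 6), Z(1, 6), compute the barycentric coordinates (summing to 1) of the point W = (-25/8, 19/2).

Signed area of the reference triangle: [XYZ] = ½·(1·(6−6) + (-2)·(6−(-1)) + 1·(-1−6)) = ½·(0 − 14 − 7) = -21/2.
[WYZ] = ½·((-25/8)·(6−6) + (-2)·(6−(19/2)) + 1·(19/2−6)) = ½·(0 + 7 + 7/2) = 21/4, so the X-coordinate is (21/4)/(-21/2) = -1/2.
[XWZ] = ½·(1·(19/2−6) + (-25/8)·(6−(-1)) + 1·(-1−(19/2))) = ½·(7/2 − 175/8 − 21/2) = -231/16, so the Y-coordinate is 11/8.
[XYW] = ½·(1·(6−(19/2)) + (-2)·(19/2−(-1)) + (-25/8)·(-1−6)) = ½·(-7/2 − 21 + 175/8) = -21/16, so the Z-coordinate is 1/8.

(-1/2, 11/8, 1/8)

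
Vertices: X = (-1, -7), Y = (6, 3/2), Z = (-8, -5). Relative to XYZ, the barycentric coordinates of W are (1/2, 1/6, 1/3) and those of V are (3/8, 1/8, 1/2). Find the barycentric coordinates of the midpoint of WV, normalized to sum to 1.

Since both coordinate triples sum to 1, the midpoint's barycentrics are the componentwise average.
(1/2+3/8)/2 = 7/16; similarly 7/48 and 5/12.

(7/16, 7/48, 5/12)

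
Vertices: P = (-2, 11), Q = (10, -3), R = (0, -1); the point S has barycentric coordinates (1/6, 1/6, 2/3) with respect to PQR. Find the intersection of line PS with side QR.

Line PS meets QR where the P-coordinate vanishes; zeroing S's P-weight and renormalizing leaves Q, R-weights 1/6 : 2/3 → (1/5, 4/5).
So T = (1/5)·Q + (4/5)·R = (2, -7/5).

(2, -7/5)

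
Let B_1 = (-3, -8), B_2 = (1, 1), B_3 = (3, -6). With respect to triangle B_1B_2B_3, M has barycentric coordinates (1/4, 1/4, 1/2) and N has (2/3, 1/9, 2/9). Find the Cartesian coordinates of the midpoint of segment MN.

Barycentric coordinates of the midpoint are the average: (11/24, 13/72, 13/36).
Converting: (11/24)·B_1 + (13/72)·B_2 + (13/36)·B_3 = (-1/9, -407/72).

(-1/9, -407/72)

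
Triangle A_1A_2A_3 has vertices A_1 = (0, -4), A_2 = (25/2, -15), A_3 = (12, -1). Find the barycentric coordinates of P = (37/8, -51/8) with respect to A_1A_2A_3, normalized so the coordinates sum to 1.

(5/8, 1/4, 1/8)

Signed area of the reference triangle: [A_1A_2A_3] = ½·(0·(-15−(-1)) + (25/2)·(-1−(-4)) + 12·(-4−(-15))) = ½·(0 + 75/2 + 132) = 339/4.
[PA_2A_3] = ½·((37/8)·(-15−(-1)) + (25/2)·(-1−(-51/8)) + 12·(-51/8−(-15))) = ½·(-259/4 + 1075/16 + 207/2) = 1695/32, so the A_1-coordinate is (1695/32)/(339/4) = 5/8.
[A_1PA_3] = ½·(0·(-51/8−(-1)) + (37/8)·(-1−(-4)) + 12·(-4−(-51/8))) = ½·(0 + 111/8 + 57/2) = 339/16, so the A_2-coordinate is 1/4.
[A_1A_2P] = ½·(0·(-15−(-51/8)) + (25/2)·(-51/8−(-4)) + (37/8)·(-4−(-15))) = ½·(0 − 475/16 + 407/8) = 339/32, so the A_3-coordinate is 1/8.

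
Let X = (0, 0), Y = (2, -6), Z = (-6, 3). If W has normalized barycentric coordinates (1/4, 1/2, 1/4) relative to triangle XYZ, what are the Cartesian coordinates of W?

(-1/2, -9/4)

W = (1/4)·X + (1/2)·Y + (1/4)·Z.
x-coordinate: (1/4)·0 + (1/2)·2 + (1/4)·(-6) = -1/2.
y-coordinate: (1/4)·0 + (1/2)·(-6) + (1/4)·3 = -9/4.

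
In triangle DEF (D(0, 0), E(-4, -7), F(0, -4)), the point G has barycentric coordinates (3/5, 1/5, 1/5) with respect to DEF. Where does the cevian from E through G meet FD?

Line EG meets FD where the E-coordinate vanishes; zeroing G's E-weight and renormalizing leaves F, D-weights 1/5 : 3/5 → (1/4, 3/4).
So H = (1/4)·F + (3/4)·D = (0, -1).

(0, -1)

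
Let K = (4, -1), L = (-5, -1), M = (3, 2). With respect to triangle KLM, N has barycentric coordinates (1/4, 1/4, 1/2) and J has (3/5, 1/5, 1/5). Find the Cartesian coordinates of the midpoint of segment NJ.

Barycentric coordinates of the midpoint are the average: (17/40, 9/40, 7/20).
Converting: (17/40)·K + (9/40)·L + (7/20)·M = (13/8, 1/20).

(13/8, 1/20)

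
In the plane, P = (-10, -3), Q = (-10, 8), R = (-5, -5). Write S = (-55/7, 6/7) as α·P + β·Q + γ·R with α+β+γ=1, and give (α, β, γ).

Signed area of the reference triangle: [PQR] = ½·((-10)·(8−(-5)) + (-10)·(-5−(-3)) + (-5)·(-3−8)) = ½·(-130 + 20 + 55) = -55/2.
[SQR] = ½·((-55/7)·(8−(-5)) + (-10)·(-5−(6/7)) + (-5)·(6/7−8)) = ½·(-715/7 + 410/7 + 250/7) = -55/14, so the P-coordinate is (-55/14)/(-55/2) = 1/7.
[PSR] = ½·((-10)·(6/7−(-5)) + (-55/7)·(-5−(-3)) + (-5)·(-3−(6/7))) = ½·(-410/7 + 110/7 + 135/7) = -165/14, so the Q-coordinate is 3/7.
[PQS] = ½·((-10)·(8−(6/7)) + (-10)·(6/7−(-3)) + (-55/7)·(-3−8)) = ½·(-500/7 − 270/7 + 605/7) = -165/14, so the R-coordinate is 3/7.
Check: 1/7 + 3/7 + 3/7 = 1.

(1/7, 3/7, 3/7)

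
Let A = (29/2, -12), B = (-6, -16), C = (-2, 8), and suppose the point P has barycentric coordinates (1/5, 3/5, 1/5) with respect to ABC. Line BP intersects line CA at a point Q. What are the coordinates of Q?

Line BP meets CA where the B-coordinate vanishes; zeroing P's B-weight and renormalizing leaves C, A-weights 1/5 : 1/5 → (1/2, 1/2).
So Q = (1/2)·C + (1/2)·A = (25/4, -2).

(25/4, -2)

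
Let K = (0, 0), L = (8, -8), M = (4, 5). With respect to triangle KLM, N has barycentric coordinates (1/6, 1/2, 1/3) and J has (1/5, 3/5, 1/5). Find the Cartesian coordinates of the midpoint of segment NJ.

Barycentric coordinates of the midpoint are the average: (11/60, 11/20, 4/15).
Converting: (11/60)·K + (11/20)·L + (4/15)·M = (82/15, -46/15).

(82/15, -46/15)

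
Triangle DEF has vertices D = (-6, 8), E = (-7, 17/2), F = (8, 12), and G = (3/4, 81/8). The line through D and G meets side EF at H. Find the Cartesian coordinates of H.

(3, 65/6)

Barycentric coordinates of G with respect to DEF: (1/4, 1/4, 1/2).
On side EF the D-coordinate is zero; dropping G's D-weight 1/4 and renormalizing the remaining 1/4 : 1/2 gives weights 1/3, 2/3 on E, F.
H = (1/3)·(-7, 17/2) + (2/3)·(8, 12) = (3, 65/6).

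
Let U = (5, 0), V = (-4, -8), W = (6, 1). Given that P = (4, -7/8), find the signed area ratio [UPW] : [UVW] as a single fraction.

[UVW] = ½·(5·(-8−1) + (-4)·(1−0) + 6·(0−(-8))) = ½·(-45 − 4 + 48) = -1/2.
[UPW] = ½·(5·(-7/8−1) + 4·(1−0) + 6·(0−(-7/8))) = ½·(-75/8 + 4 + 21/4) = -1/16, so the ratio is (-1/16)/(-1/2) = 1/8.

1/8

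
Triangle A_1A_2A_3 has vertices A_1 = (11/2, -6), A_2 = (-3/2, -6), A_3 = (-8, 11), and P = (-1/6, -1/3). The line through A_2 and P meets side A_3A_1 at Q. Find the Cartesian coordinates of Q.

Barycentric coordinates of P with respect to A_1A_2A_3: (1/2, 1/6, 1/3).
On side A_3A_1 the A_2-coordinate is zero; dropping P's A_2-weight 1/6 and renormalizing the remaining 1/3 : 1/2 gives weights 2/5, 3/5 on A_3, A_1.
Q = (2/5)·(-8, 11) + (3/5)·(11/2, -6) = (1/10, 4/5).

(1/10, 4/5)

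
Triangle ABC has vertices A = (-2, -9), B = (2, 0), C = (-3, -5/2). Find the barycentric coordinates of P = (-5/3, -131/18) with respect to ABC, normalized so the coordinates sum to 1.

(7/9, 1/9, 1/9)

Signed area of the reference triangle: [ABC] = ½·((-2)·(0−(-5/2)) + 2·(-5/2−(-9)) + (-3)·(-9−0)) = ½·(-5 + 13 + 27) = 35/2.
[PBC] = ½·((-5/3)·(0−(-5/2)) + 2·(-5/2−(-131/18)) + (-3)·(-131/18−0)) = ½·(-25/6 + 86/9 + 131/6) = 245/18, so the A-coordinate is (245/18)/(35/2) = 7/9.
[APC] = ½·((-2)·(-131/18−(-5/2)) + (-5/3)·(-5/2−(-9)) + (-3)·(-9−(-131/18))) = ½·(86/9 − 65/6 + 31/6) = 35/18, so the B-coordinate is 1/9.
[ABP] = ½·((-2)·(0−(-131/18)) + 2·(-131/18−(-9)) + (-5/3)·(-9−0)) = ½·(-131/9 + 31/9 + 15) = 35/18, so the C-coordinate is 1/9.
Check: 7/9 + 1/9 + 1/9 = 1.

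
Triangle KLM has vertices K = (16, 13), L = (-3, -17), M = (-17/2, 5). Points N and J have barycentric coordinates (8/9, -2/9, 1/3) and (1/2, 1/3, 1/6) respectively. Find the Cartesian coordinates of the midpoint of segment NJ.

Barycentric coordinates of the midpoint are the average: (25/36, 1/18, 1/4).
Converting: (25/36)·K + (1/18)·L + (1/4)·M = (635/72, 28/3).

(635/72, 28/3)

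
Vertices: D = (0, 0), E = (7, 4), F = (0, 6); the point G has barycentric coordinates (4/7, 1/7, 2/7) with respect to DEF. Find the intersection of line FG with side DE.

(7/5, 4/5)

Line FG meets DE where the F-coordinate vanishes; zeroing G's F-weight and renormalizing leaves D, E-weights 4/7 : 1/7 → (4/5, 1/5).
So H = (4/5)·D + (1/5)·E = (7/5, 4/5).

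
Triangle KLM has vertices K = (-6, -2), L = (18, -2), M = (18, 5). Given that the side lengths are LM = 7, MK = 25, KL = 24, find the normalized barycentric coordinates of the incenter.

(1/8, 25/56, 3/7)

The incenter has barycentric coordinates proportional to the opposite side lengths: (7 : 25 : 24).
Normalizing by 7+25+24 = 56 gives (1/8, 25/56, 3/7).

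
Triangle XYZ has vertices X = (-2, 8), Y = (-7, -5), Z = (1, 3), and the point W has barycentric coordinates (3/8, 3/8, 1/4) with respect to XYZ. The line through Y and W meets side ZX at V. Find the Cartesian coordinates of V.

(-4/5, 6)

Line YW meets ZX where the Y-coordinate vanishes; zeroing W's Y-weight and renormalizing leaves Z, X-weights 1/4 : 3/8 → (2/5, 3/5).
So V = (2/5)·Z + (3/5)·X = (-4/5, 6).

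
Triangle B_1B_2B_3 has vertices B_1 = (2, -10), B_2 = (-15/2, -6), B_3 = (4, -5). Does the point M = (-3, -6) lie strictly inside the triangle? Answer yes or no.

yes

Barycentric coordinates of M: (3/37, 22/37, 12/37).
The three coordinates are positive, positive, positive; a point is interior exactly when all three are positive.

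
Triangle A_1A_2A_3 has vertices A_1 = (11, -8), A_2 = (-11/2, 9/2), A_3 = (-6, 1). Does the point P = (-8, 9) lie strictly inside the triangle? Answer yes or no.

no

Barycentric coordinates of P: (-11/64, 59/32, -43/64).
The three coordinates are negative, positive, negative; a point is interior exactly when all three are positive.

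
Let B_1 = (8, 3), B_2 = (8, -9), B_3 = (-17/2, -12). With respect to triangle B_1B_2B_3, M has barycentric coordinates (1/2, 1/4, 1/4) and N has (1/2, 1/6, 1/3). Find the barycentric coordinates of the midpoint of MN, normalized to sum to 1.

(1/2, 5/24, 7/24)

Since both coordinate triples sum to 1, the midpoint's barycentrics are the componentwise average.
(1/2+1/2)/2 = 1/2; similarly 5/24 and 7/24.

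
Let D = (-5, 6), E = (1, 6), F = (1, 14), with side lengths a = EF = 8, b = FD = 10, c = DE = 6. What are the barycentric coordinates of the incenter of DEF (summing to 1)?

The incenter has barycentric coordinates proportional to the opposite side lengths: (8 : 10 : 6).
Normalizing by 8+10+6 = 24 gives (1/3, 5/12, 1/4).

(1/3, 5/12, 1/4)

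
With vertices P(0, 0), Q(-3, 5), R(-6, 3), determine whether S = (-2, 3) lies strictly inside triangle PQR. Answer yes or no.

Barycentric coordinates of S: (8/21, 4/7, 1/21).
The three coordinates are positive, positive, positive; a point is interior exactly when all three are positive.

yes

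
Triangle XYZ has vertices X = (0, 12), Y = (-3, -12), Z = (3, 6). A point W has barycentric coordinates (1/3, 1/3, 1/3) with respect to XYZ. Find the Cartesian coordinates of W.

W = (1/3)·X + (1/3)·Y + (1/3)·Z.
x-coordinate: (1/3)·0 + (1/3)·(-3) + (1/3)·3 = 0.
y-coordinate: (1/3)·12 + (1/3)·(-12) + (1/3)·6 = 2.

(0, 2)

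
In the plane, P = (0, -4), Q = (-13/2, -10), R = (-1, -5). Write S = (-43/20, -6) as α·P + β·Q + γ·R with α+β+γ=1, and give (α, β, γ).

(1/2, 3/10, 1/5)

Signed area of the reference triangle: [PQR] = ½·(0·(-10−(-5)) + (-13/2)·(-5−(-4)) + (-1)·(-4−(-10))) = ½·(0 + 13/2 − 6) = 1/4.
[SQR] = ½·((-43/20)·(-10−(-5)) + (-13/2)·(-5−(-6)) + (-1)·(-6−(-10))) = ½·(43/4 − 13/2 − 4) = 1/8, so the P-coordinate is (1/8)/(1/4) = 1/2.
[PSR] = ½·(0·(-6−(-5)) + (-43/20)·(-5−(-4)) + (-1)·(-4−(-6))) = ½·(0 + 43/20 − 2) = 3/40, so the Q-coordinate is 3/10.
[PQS] = ½·(0·(-10−(-6)) + (-13/2)·(-6−(-4)) + (-43/20)·(-4−(-10))) = ½·(0 + 13 − 129/10) = 1/20, so the R-coordinate is 1/5.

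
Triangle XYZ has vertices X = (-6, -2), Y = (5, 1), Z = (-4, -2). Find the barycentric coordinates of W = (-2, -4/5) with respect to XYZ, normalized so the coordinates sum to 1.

(4/5, 2/5, -1/5)

Signed area of the reference triangle: [XYZ] = ½·((-6)·(1−(-2)) + 5·(-2−(-2)) + (-4)·(-2−1)) = ½·(-18 + 0 + 12) = -3.
[WYZ] = ½·((-2)·(1−(-2)) + 5·(-2−(-4/5)) + (-4)·(-4/5−1)) = ½·(-6 − 6 + 36/5) = -12/5, so the X-coordinate is (-12/5)/(-3) = 4/5.
[XWZ] = ½·((-6)·(-4/5−(-2)) + (-2)·(-2−(-2)) + (-4)·(-2−(-4/5))) = ½·(-36/5 + 0 + 24/5) = -6/5, so the Y-coordinate is 2/5.
[XYW] = ½·((-6)·(1−(-4/5)) + 5·(-4/5−(-2)) + (-2)·(-2−1)) = ½·(-54/5 + 6 + 6) = 3/5, so the Z-coordinate is -1/5.
Check: 4/5 + 2/5 − 1/5 = 1.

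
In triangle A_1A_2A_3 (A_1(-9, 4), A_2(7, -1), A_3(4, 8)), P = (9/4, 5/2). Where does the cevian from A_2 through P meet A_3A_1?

(-5/2, 6)

Barycentric coordinates of P with respect to A_1A_2A_3: (1/4, 1/2, 1/4).
On side A_3A_1 the A_2-coordinate is zero; dropping P's A_2-weight 1/2 and renormalizing the remaining 1/4 : 1/4 gives weights 1/2, 1/2 on A_3, A_1.
Q = (1/2)·(4, 8) + (1/2)·(-9, 4) = (-5/2, 6).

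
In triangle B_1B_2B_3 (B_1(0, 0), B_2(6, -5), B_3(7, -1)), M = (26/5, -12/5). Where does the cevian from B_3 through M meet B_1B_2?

(4, -10/3)

Barycentric coordinates of M with respect to B_1B_2B_3: (1/5, 2/5, 2/5).
On side B_1B_2 the B_3-coordinate is zero; dropping M's B_3-weight 2/5 and renormalizing the remaining 1/5 : 2/5 gives weights 1/3, 2/3 on B_1, B_2.
N = (1/3)·(0, 0) + (2/3)·(6, -5) = (4, -10/3).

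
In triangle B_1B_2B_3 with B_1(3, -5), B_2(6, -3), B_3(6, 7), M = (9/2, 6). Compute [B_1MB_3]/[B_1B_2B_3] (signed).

[B_1B_2B_3] = ½·(3·(-3−7) + 6·(7−(-5)) + 6·(-5−(-3))) = ½·(-30 + 72 − 12) = 15.
[B_1MB_3] = ½·(3·(6−7) + (9/2)·(7−(-5)) + 6·(-5−6)) = ½·(-3 + 54 − 66) = -15/2, so the ratio is (-15/2)/15 = -1/2.

-1/2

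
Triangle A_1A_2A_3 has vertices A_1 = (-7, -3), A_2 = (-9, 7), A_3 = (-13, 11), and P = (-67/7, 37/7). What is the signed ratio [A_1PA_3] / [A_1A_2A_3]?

3/7

[A_1A_2A_3] = ½·((-7)·(7−11) + (-9)·(11−(-3)) + (-13)·(-3−7)) = ½·(28 − 126 + 130) = 16.
[A_1PA_3] = ½·((-7)·(37/7−11) + (-67/7)·(11−(-3)) + (-13)·(-3−(37/7))) = ½·(40 − 134 + 754/7) = 48/7, so the ratio is (48/7)/16 = 3/7.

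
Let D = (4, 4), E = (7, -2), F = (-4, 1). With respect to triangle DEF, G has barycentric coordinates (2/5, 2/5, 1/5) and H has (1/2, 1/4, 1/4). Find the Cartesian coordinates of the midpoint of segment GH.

(127/40, 11/8)

Barycentric coordinates of the midpoint are the average: (9/20, 13/40, 9/40).
Converting: (9/20)·D + (13/40)·E + (9/40)·F = (127/40, 11/8).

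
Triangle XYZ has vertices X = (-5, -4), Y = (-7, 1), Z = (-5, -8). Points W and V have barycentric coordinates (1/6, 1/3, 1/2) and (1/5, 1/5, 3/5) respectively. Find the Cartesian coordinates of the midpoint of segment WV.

(-83/15, -73/15)

Barycentric coordinates of the midpoint are the average: (11/60, 4/15, 11/20).
Converting: (11/60)·X + (4/15)·Y + (11/20)·Z = (-83/15, -73/15).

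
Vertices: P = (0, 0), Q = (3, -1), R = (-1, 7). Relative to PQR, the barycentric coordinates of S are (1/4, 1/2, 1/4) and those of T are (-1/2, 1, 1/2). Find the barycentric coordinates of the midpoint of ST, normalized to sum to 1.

Since both coordinate triples sum to 1, the midpoint's barycentrics are the componentwise average.
(1/4+-1/2)/2 = -1/8; similarly 3/4 and 3/8.

(-1/8, 3/4, 3/8)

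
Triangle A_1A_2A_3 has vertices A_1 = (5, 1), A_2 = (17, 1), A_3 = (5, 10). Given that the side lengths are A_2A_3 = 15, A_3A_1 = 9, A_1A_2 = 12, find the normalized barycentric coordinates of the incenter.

(5/12, 1/4, 1/3)

The incenter has barycentric coordinates proportional to the opposite side lengths: (15 : 9 : 12).
Normalizing by 15+9+12 = 36 gives (5/12, 1/4, 1/3).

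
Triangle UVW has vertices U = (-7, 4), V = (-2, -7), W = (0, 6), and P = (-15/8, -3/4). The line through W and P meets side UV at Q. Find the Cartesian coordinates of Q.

(-3, -24/5)

Barycentric coordinates of P with respect to UVW: (1/8, 1/2, 3/8).
On side UV the W-coordinate is zero; dropping P's W-weight 3/8 and renormalizing the remaining 1/8 : 1/2 gives weights 1/5, 4/5 on U, V.
Q = (1/5)·(-7, 4) + (4/5)·(-2, -7) = (-3, -24/5).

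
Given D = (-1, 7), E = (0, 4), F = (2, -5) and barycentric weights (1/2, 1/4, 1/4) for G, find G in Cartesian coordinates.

(0, 13/4)

G = (1/2)·D + (1/4)·E + (1/4)·F.
x-coordinate: (1/2)·(-1) + (1/4)·0 + (1/4)·2 = 0.
y-coordinate: (1/2)·7 + (1/4)·4 + (1/4)·(-5) = 13/4.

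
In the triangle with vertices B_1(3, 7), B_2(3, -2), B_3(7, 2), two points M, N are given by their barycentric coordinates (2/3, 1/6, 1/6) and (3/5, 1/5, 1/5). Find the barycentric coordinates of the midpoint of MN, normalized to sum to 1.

Since both coordinate triples sum to 1, the midpoint's barycentrics are the componentwise average.
(2/3+3/5)/2 = 19/30; similarly 11/60 and 11/60.

(19/30, 11/60, 11/60)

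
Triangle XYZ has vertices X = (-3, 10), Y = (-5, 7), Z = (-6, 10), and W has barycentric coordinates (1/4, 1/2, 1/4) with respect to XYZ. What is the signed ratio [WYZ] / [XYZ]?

1/4

The signed ratio [WYZ]/[XYZ] equals the barycentric coordinate of W at vertex X, which is 1/4.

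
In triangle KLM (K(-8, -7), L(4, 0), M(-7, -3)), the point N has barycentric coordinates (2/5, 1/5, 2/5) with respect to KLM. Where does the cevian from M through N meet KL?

(-4, -14/3)

Line MN meets KL where the M-coordinate vanishes; zeroing N's M-weight and renormalizing leaves K, L-weights 2/5 : 1/5 → (2/3, 1/3).
So J = (2/3)·K + (1/3)·L = (-4, -14/3).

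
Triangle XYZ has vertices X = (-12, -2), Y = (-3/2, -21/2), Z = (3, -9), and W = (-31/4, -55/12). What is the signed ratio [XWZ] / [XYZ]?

[XYZ] = ½·((-12)·(-21/2−(-9)) + (-3/2)·(-9−(-2)) + 3·(-2−(-21/2))) = ½·(18 + 21/2 + 51/2) = 27.
[XWZ] = ½·((-12)·(-55/12−(-9)) + (-31/4)·(-9−(-2)) + 3·(-2−(-55/12))) = ½·(-53 + 217/4 + 31/4) = 9/2, so the ratio is (9/2)/27 = 1/6.

1/6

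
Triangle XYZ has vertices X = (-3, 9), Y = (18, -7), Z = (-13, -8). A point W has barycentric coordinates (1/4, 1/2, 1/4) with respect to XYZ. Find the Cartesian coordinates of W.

W = (1/4)·X + (1/2)·Y + (1/4)·Z.
x-coordinate: (1/4)·(-3) + (1/2)·18 + (1/4)·(-13) = 5.
y-coordinate: (1/4)·9 + (1/2)·(-7) + (1/4)·(-8) = -13/4.

(5, -13/4)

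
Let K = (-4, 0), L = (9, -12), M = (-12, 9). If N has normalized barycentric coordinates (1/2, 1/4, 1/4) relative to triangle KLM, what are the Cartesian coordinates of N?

N = (1/2)·K + (1/4)·L + (1/4)·M.
x-coordinate: (1/2)·(-4) + (1/4)·9 + (1/4)·(-12) = -11/4.
y-coordinate: (1/2)·0 + (1/4)·(-12) + (1/4)·9 = -3/4.

(-11/4, -3/4)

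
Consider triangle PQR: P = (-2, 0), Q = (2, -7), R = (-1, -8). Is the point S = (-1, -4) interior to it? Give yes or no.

yes

Barycentric coordinates of S: (12/25, 4/25, 9/25).
The three coordinates are positive, positive, positive; a point is interior exactly when all three are positive.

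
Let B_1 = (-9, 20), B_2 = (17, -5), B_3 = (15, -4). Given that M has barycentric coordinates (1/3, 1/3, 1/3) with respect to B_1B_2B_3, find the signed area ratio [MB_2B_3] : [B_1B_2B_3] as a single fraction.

The signed ratio [MB_2B_3]/[B_1B_2B_3] equals the barycentric coordinate of M at vertex B_1, which is 1/3.

1/3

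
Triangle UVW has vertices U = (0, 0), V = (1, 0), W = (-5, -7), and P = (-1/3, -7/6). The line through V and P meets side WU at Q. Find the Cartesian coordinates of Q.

(-5/3, -7/3)

Barycentric coordinates of P with respect to UVW: (1/3, 1/2, 1/6).
On side WU the V-coordinate is zero; dropping P's V-weight 1/2 and renormalizing the remaining 1/6 : 1/3 gives weights 1/3, 2/3 on W, U.
Q = (1/3)·(-5, -7) + (2/3)·(0, 0) = (-5/3, -7/3).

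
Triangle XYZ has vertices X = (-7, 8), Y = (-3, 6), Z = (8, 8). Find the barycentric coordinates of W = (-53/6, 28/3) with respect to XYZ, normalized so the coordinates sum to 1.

Signed area of the reference triangle: [XYZ] = ½·((-7)·(6−8) + (-3)·(8−8) + 8·(8−6)) = ½·(14 + 0 + 16) = 15.
[WYZ] = ½·((-53/6)·(6−8) + (-3)·(8−(28/3)) + 8·(28/3−6)) = ½·(53/3 + 4 + 80/3) = 145/6, so the X-coordinate is (145/6)/15 = 29/18.
[XWZ] = ½·((-7)·(28/3−8) + (-53/6)·(8−8) + 8·(8−(28/3))) = ½·(-28/3 + 0 − 32/3) = -10, so the Y-coordinate is -2/3.
[XYW] = ½·((-7)·(6−(28/3)) + (-3)·(28/3−8) + (-53/6)·(8−6)) = ½·(70/3 − 4 − 53/3) = 5/6, so the Z-coordinate is 1/18.
Check: 29/18 − 2/3 + 1/18 = 1.

(29/18, -2/3, 1/18)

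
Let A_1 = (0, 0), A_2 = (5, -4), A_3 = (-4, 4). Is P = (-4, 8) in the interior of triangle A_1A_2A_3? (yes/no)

no

Barycentric coordinates of P: (-9, 4, 6).
The three coordinates are negative, positive, positive; a point is interior exactly when all three are positive.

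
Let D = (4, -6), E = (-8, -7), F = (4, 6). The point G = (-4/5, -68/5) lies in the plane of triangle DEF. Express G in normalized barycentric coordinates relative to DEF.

Signed area of the reference triangle: [DEF] = ½·(4·(-7−6) + (-8)·(6−(-6)) + 4·(-6−(-7))) = ½·(-52 − 96 + 4) = -72.
[GEF] = ½·((-4/5)·(-7−6) + (-8)·(6−(-68/5)) + 4·(-68/5−(-7))) = ½·(52/5 − 784/5 − 132/5) = -432/5, so the D-coordinate is (-432/5)/(-72) = 6/5.
[DGF] = ½·(4·(-68/5−6) + (-4/5)·(6−(-6)) + 4·(-6−(-68/5))) = ½·(-392/5 − 48/5 + 152/5) = -144/5, so the E-coordinate is 2/5.
[DEG] = ½·(4·(-7−(-68/5)) + (-8)·(-68/5−(-6)) + (-4/5)·(-6−(-7))) = ½·(132/5 + 304/5 − 4/5) = 216/5, so the F-coordinate is -3/5.

(6/5, 2/5, -3/5)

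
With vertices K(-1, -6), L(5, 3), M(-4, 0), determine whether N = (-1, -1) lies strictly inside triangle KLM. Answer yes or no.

yes

Barycentric coordinates of N: (2/7, 5/21, 10/21).
The three coordinates are positive, positive, positive; a point is interior exactly when all three are positive.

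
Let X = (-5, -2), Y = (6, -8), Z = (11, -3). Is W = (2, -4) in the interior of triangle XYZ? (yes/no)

yes

Barycentric coordinates of W: (8/17, 5/17, 4/17).
The three coordinates are positive, positive, positive; a point is interior exactly when all three are positive.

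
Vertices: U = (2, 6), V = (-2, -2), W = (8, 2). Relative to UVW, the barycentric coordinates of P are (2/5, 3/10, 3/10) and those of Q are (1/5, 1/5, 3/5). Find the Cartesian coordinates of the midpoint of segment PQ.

(37/10, 11/5)

Barycentric coordinates of the midpoint are the average: (3/10, 1/4, 9/20).
Converting: (3/10)·U + (1/4)·V + (9/20)·W = (37/10, 11/5).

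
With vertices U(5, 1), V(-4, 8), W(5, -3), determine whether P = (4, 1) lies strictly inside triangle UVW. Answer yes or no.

yes

Barycentric coordinates of P: (25/36, 1/9, 7/36).
The three coordinates are positive, positive, positive; a point is interior exactly when all three are positive.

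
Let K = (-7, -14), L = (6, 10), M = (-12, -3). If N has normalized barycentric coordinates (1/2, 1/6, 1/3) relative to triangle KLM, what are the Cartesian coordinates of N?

N = (1/2)·K + (1/6)·L + (1/3)·M.
x-coordinate: (1/2)·(-7) + (1/6)·6 + (1/3)·(-12) = -13/2.
y-coordinate: (1/2)·(-14) + (1/6)·10 + (1/3)·(-3) = -19/3.

(-13/2, -19/3)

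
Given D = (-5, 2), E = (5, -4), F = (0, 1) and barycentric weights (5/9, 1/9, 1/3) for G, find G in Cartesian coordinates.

G = (5/9)·D + (1/9)·E + (1/3)·F.
x-coordinate: (5/9)·(-5) + (1/9)·5 + (1/3)·0 = -20/9.
y-coordinate: (5/9)·2 + (1/9)·(-4) + (1/3)·1 = 1.

(-20/9, 1)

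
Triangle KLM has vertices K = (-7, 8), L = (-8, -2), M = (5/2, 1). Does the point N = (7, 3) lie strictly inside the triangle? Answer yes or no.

Barycentric coordinates of N: (5/68, -101/204, 145/102).
The three coordinates are positive, negative, positive; a point is interior exactly when all three are positive.

no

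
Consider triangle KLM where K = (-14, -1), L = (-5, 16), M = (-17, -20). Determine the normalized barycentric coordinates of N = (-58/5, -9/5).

Signed area of the reference triangle: [KLM] = ½·((-14)·(16−(-20)) + (-5)·(-20−(-1)) + (-17)·(-1−16)) = ½·(-504 + 95 + 289) = -60.
[NLM] = ½·((-58/5)·(16−(-20)) + (-5)·(-20−(-9/5)) + (-17)·(-9/5−16)) = ½·(-2088/5 + 91 + 1513/5) = -12, so the K-coordinate is (-12)/(-60) = 1/5.
[KNM] = ½·((-14)·(-9/5−(-20)) + (-58/5)·(-20−(-1)) + (-17)·(-1−(-9/5))) = ½·(-1274/5 + 1102/5 − 68/5) = -24, so the L-coordinate is 2/5.
[KLN] = ½·((-14)·(16−(-9/5)) + (-5)·(-9/5−(-1)) + (-58/5)·(-1−16)) = ½·(-1246/5 + 4 + 986/5) = -24, so the M-coordinate is 2/5.
Check: 1/5 + 2/5 + 2/5 = 1.

(1/5, 2/5, 2/5)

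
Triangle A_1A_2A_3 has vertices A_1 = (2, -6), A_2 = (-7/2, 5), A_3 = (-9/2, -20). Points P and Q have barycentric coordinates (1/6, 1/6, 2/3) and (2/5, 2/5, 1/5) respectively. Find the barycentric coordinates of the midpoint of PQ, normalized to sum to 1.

(17/60, 17/60, 13/30)

Since both coordinate triples sum to 1, the midpoint's barycentrics are the componentwise average.
(1/6+2/5)/2 = 17/60; similarly 17/60 and 13/30.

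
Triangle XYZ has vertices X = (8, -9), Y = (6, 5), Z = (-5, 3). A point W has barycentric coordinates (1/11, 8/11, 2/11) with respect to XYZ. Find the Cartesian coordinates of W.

W = (1/11)·X + (8/11)·Y + (2/11)·Z.
x-coordinate: (1/11)·8 + (8/11)·6 + (2/11)·(-5) = 46/11.
y-coordinate: (1/11)·(-9) + (8/11)·5 + (2/11)·3 = 37/11.

(46/11, 37/11)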